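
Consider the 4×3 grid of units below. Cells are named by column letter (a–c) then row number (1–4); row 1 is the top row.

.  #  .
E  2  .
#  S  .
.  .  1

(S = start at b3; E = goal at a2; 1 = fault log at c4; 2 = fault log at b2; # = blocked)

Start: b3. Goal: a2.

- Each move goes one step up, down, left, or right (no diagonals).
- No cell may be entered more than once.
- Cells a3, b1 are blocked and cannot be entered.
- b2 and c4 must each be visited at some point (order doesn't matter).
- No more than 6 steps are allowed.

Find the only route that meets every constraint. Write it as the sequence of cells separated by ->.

b3 -> b4 -> c4 -> c3 -> c2 -> b2 -> a2

The budget equals the shortest possible length, so every move has to be on a shortest route through the required cells.
Route from b3: down 1 to b4, right 1 to c4, up 2 to c2, left 2 to a2 — 6 moves in all.
Check: all required cells visited; 6 ≤ 6 moves.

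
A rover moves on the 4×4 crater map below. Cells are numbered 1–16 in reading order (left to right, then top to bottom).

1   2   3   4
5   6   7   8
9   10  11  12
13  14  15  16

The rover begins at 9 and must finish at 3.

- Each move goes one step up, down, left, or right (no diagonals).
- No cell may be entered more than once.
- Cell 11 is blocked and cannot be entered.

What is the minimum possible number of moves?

4

The Manhattan distance from 9 to 3 is |3−1| + |1−3| = 4, so at least 4 moves are needed.
A route of 4 moves achieves this: 9 → 5 → 1 → 2 → 3.
Since 4 matches the lower bound, it is optimal.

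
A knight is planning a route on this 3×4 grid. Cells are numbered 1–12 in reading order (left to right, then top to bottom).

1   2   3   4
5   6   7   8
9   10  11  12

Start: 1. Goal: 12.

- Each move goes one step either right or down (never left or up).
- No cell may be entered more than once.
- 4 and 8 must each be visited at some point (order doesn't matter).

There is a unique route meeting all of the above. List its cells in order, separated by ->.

Moves only go right or down, so the column and row indices never decrease.
Route from 1: right 3 to 4, down 2 to 12 — 5 moves in all.
Check: all required cells visited.

1 -> 2 -> 3 -> 4 -> 8 -> 12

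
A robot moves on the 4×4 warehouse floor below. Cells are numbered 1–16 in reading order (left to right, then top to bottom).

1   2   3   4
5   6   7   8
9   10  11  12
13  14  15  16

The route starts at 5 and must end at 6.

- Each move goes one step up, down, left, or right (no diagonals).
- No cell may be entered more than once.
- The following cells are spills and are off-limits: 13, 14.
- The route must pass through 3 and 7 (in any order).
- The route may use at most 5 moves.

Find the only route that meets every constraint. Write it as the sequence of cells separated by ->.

5 -> 1 -> 2 -> 3 -> 7 -> 6

The 5-move cap with required stops at 3, 7 leaves no slack for detours.
Route from 5: up to 1, 2× right (reaching 3), down to 7, left to 6 — 5 moves in all.
Check: all required cells visited; 5 ≤ 5 moves.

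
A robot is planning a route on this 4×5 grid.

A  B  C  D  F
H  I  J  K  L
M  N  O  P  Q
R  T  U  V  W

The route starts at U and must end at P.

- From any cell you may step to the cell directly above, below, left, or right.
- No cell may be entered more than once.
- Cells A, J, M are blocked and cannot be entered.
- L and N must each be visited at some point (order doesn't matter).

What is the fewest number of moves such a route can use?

Any route passes through L and N in some order between U and P. Summing Manhattan distances along each leg and taking the cheapest ordering (U → N → L → P) gives a lower bound of 2 + 4 + 2 = 8 moves.
The shortest route satisfying every rule uses 10 moves: U → O → N → I → B → C → D → K → L → Q → P.
The no-revisit rule (legs can't share cells) pushes the minimum above the 8-move bound; an exhaustive check rules out every length from 8 to 9, leaving 10 as the minimum.

10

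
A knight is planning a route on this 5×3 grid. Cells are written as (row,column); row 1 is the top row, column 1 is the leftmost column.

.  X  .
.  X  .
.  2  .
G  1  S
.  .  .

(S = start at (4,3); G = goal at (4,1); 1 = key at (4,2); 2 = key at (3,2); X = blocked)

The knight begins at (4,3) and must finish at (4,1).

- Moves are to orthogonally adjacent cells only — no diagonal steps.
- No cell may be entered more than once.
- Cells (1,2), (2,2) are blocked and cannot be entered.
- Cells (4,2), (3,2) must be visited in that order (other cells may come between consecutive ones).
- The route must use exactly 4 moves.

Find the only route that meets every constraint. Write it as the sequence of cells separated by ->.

The waypoints must appear in the order (4,2), (3,2), with no cell reused.
Route from (4,3): left to (4,2), up to (3,2), left to (3,1), down to (4,1) — 4 moves in all.
Check: order respected (1 at step 1, 2 at step 2); 4 moves as required.

(4,3) -> (4,2) -> (3,2) -> (3,1) -> (4,1)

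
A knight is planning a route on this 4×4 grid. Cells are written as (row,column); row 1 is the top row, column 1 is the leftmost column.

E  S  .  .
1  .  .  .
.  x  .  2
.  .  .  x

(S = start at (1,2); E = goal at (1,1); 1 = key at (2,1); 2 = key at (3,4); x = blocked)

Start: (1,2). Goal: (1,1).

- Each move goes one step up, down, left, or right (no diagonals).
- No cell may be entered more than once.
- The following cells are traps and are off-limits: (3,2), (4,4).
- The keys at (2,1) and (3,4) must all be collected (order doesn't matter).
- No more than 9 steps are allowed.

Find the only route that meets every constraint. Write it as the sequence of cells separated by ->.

The 9-move cap with required stops at (2,1), (3,4) leaves no slack for detours.
Route from (1,2): 2× right (reaching (1,4)), 2× down (reaching (3,4)), left to (3,3), up to (2,3), 2× left (reaching (2,1)), up to (1,1) — 9 moves in all.
Check: all required cells visited; 9 ≤ 9 moves.

(1,2) -> (1,3) -> (1,4) -> (2,4) -> (3,4) -> (3,3) -> (2,3) -> (2,2) -> (2,1) -> (1,1)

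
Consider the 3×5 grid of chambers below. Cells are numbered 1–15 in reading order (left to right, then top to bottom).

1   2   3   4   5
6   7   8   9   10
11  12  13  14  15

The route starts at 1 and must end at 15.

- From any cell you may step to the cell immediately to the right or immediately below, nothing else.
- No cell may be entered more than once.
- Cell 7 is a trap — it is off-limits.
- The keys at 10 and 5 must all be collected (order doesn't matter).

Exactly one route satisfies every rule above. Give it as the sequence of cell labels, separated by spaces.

Moves only go right or down, so the column and row indices never decrease.
Route from 1: 4× right (reaching 5), 2× down (reaching 15) — 6 moves in all.
Check: all required cells visited.

1 2 3 4 5 10 15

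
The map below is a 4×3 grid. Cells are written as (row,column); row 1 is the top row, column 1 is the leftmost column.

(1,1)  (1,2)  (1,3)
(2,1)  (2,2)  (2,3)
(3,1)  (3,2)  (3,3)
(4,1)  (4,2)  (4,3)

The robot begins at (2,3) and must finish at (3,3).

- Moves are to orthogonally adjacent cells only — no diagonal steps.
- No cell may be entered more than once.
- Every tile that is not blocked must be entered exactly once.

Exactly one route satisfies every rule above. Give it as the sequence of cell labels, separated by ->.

(2,3) -> (1,3) -> (1,2) -> (1,1) -> (2,1) -> (2,2) -> (3,2) -> (3,1) -> (4,1) -> (4,2) -> (4,3) -> (3,3)

Need to visit all 12 open cells exactly once, starting at (2,3) and ending at (3,3).
Cell (4,3) has only two open neighbours ((3,3) and (4,2)), so the path must pass straight through it: one of those is the cell it's entered from and the other is where it exits.
Route from (2,3): up 1 to (1,3), left 2 to (1,1), down 1 to (2,1), right 1 to (2,2), down 1 to (3,2), left 1 to (3,1), down 1 to (4,1), right 2 to (4,3), up 1 to (3,3) — 11 moves in all.
Check: all 12 open cells covered.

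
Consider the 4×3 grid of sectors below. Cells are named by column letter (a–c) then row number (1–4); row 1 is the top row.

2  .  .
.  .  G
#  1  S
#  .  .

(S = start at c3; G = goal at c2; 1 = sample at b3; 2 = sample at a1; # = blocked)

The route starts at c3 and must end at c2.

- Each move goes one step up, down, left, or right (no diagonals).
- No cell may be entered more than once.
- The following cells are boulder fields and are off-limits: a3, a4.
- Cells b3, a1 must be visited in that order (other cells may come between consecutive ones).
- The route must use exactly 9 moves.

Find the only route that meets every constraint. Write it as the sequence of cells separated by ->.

c3 -> c4 -> b4 -> b3 -> b2 -> a2 -> a1 -> b1 -> c1 -> c2

The waypoints must appear in the order b3, a1, with no cell reused.
Route from c3: down to c4, left to b4, 2× up (reaching b2), left to a2, up to a1, 2× right (reaching c1), down to c2 — 9 moves in all.
Check: order respected (1 at step 3, 2 at step 6); 9 moves as required.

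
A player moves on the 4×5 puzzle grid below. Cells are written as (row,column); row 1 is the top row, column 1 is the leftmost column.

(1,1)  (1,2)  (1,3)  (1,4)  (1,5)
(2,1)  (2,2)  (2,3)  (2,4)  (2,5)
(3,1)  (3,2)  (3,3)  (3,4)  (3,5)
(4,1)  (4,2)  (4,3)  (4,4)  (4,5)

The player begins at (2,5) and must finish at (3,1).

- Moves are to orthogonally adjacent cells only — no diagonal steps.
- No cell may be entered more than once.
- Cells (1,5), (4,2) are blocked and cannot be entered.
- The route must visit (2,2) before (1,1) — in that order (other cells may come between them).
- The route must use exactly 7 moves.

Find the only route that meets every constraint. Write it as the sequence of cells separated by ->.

The waypoints must appear in the order (2,2), (1,1), with no cell reused.
Route from (2,5): 3× left (reaching (2,2)), up to (1,2), left to (1,1), 2× down (reaching (3,1)) — 7 moves in all.
Check: order respected ((2,2) at step 3, (1,1) at step 5); 7 moves as required.

(2,5) -> (2,4) -> (2,3) -> (2,2) -> (1,2) -> (1,1) -> (2,1) -> (3,1)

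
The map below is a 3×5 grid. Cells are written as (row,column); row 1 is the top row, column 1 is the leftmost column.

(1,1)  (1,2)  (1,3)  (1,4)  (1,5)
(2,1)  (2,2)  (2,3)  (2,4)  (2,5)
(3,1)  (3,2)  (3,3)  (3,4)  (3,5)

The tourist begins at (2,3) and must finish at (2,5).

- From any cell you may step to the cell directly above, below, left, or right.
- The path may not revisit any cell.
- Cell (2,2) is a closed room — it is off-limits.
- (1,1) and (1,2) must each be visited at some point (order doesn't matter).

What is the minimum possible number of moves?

10

Any route passes through (1,1) and (1,2) in some order between (2,3) and (2,5). Summing Manhattan distances along each leg and taking the cheapest ordering ((2,3) → (1,2) → (1,1) → (2,5)) gives a lower bound of 2 + 1 + 5 = 8 moves.
The shortest route satisfying every rule uses 10 moves: (2,3) → (1,3) → (1,2) → (1,1) → (2,1) → (3,1) → (3,2) → (3,3) → (3,4) → (2,4) → (2,5).
The bound of 8 isn't tight here; checking systematically, no route of length 8 through 9 satisfies every constraint, so 10 is the minimum.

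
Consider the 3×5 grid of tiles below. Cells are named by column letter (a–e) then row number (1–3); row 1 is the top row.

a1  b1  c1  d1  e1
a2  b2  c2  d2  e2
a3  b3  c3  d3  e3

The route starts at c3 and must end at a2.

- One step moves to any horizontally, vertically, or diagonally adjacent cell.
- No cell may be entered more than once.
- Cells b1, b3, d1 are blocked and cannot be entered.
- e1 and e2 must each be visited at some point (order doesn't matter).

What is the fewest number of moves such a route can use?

7

Any route passes through e1 and e2 in some order between c3 and a2. Summing Chebyshev distances along each leg and taking the cheapest ordering (c3 → e1 → e2 → a2) gives a lower bound of 2 + 1 + 4 = 7 moves.
A route of 7 moves achieves this: c3 → d2 → e1 → e2 → d3 → c2 → b2 → a2.
Since 7 matches the lower bound, it is optimal.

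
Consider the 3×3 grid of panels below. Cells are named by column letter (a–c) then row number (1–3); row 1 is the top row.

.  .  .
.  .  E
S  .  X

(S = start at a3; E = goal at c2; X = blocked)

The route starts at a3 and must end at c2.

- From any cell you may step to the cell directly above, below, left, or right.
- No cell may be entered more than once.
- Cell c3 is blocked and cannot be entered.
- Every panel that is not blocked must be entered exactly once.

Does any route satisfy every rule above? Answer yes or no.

One route that works: a3 → b3 → b2 → a2 → a1 → b1 → c1 → c2.

yes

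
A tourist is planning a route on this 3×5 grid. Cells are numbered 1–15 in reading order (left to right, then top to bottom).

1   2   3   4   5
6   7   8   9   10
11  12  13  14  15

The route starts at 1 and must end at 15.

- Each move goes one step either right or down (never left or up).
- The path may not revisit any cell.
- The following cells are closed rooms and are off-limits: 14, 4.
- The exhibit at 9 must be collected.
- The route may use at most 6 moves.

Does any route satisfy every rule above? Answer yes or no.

One route that works: 1 → 6 → 7 → 8 → 9 → 10 → 15.

yes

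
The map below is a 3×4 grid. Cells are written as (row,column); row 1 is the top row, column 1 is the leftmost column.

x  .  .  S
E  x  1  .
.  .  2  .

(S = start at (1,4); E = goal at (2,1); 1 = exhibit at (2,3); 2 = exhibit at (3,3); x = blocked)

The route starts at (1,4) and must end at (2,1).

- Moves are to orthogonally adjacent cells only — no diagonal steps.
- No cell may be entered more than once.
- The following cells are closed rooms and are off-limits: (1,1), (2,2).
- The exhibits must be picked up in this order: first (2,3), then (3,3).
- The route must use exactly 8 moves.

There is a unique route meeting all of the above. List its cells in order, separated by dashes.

The waypoints must appear in the order (2,3), (3,3), with no cell reused.
Route from (1,4): left to (1,3), down to (2,3), right to (2,4), down to (3,4), 3× left (reaching (3,1)), up to (2,1) — 8 moves in all.
Check: order respected (1 at step 2, 2 at step 5); 8 moves as required.

(1,4) - (1,3) - (2,3) - (2,4) - (3,4) - (3,3) - (3,2) - (3,1) - (2,1)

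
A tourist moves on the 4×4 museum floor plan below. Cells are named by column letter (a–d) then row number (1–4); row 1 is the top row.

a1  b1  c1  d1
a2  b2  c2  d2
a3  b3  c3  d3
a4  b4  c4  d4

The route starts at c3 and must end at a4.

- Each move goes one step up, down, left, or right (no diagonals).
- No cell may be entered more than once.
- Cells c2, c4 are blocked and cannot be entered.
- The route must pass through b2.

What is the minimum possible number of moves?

Any route passes through b2 somewhere between c3 and a4. Summing Manhattan distances along the two legs (c3 → b2 → a4) gives a lower bound of 2 + 3 = 5 moves.
A route of 5 moves achieves this: c3 → b3 → b2 → a2 → a3 → a4.
Since 5 matches the lower bound, it is optimal.

5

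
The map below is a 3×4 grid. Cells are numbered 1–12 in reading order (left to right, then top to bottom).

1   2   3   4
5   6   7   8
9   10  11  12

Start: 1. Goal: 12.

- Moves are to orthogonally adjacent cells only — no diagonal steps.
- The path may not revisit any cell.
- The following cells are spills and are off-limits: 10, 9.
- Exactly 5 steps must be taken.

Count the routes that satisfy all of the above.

Need simple routes of exactly 5 moves from 1 to 12 (Manhattan distance 5, so 0 moves are spent on a detour and 0 undoing it).
Enumerating: 1 5 6 7 11 12 | 1 5 6 7 8 12 | 1 2 6 7 11 12 | 1 2 6 7 8 12 | 1 2 3 7 11 12 | 1 2 3 7 8 12 | 1 2 3 4 8 12.
That gives 7 routes.

7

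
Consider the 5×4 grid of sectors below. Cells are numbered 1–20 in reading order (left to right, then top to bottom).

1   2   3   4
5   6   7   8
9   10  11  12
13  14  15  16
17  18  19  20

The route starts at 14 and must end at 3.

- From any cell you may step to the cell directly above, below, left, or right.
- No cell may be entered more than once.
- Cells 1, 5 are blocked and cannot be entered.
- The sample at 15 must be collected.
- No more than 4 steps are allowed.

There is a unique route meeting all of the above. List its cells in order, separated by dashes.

14 - 15 - 11 - 7 - 3

The 4-move cap with required stops at 15 leaves no slack for detours.
Route from 14: right to 15, 3× up (reaching 3) — 4 moves in all.
Check: all required cells visited; 4 ≤ 4 moves.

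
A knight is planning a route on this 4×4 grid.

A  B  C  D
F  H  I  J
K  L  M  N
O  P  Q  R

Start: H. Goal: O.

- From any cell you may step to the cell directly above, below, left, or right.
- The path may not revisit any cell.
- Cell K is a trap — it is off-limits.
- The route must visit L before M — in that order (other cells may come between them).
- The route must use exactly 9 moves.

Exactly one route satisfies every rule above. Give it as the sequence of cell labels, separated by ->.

H -> L -> M -> I -> J -> N -> R -> Q -> P -> O

The waypoints must appear in the order L, M, with no cell reused.
Route from H: down 1 to L, right 1 to M, up 1 to I, right 1 to J, down 2 to R, left 3 to O — 9 moves in all.
Check: order respected (L at step 1, M at step 2); 9 moves as required.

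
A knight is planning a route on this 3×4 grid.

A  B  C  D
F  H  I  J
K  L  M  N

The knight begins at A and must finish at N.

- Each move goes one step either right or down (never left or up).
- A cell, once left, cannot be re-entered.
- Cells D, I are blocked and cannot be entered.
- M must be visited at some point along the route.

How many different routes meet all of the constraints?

A right/down-only route from A to N makes exactly 2 down-moves and 3 right-moves in some order.
With no other constraints that would be C(5,2) = 10 routes.
Split at M and multiply the segment counts (each segment already excludes blocked cells): A→M: 3; M→N: 1; product = 3.
That gives 3 routes.

3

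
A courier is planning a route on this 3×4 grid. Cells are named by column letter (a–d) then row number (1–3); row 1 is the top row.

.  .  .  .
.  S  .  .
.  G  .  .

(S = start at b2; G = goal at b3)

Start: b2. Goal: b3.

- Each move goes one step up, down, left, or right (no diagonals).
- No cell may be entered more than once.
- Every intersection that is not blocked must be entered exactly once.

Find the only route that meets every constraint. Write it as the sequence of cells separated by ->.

b2 -> c2 -> c3 -> d3 -> d2 -> d1 -> c1 -> b1 -> a1 -> a2 -> a3 -> b3

Need to visit all 12 open cells exactly once, starting at b2 and ending at b3.
Route from b2: right to c2, down to c3, right to d3, 2× up (reaching d1), 3× left (reaching a1), 2× down (reaching a3), right to b3 — 11 moves in all.
Check: all 12 open cells covered.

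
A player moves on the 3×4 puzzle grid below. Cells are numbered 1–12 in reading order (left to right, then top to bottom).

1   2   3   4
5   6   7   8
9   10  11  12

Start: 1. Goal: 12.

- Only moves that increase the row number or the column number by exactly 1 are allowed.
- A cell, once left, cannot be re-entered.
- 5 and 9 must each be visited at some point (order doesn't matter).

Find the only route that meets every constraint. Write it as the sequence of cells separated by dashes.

1 - 5 - 9 - 10 - 11 - 12

Moves only go right or down, so the column and row indices never decrease.
Route from 1: 2× down (reaching 9), 3× right (reaching 12) — 5 moves in all.
Check: all required cells visited.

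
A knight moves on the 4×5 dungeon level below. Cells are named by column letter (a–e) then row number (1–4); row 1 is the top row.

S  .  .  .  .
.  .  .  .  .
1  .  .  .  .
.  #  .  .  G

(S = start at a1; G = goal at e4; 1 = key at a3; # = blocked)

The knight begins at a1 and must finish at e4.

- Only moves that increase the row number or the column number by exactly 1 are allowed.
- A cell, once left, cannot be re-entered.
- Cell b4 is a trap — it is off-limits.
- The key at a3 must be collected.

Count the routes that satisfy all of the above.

A right/down-only route from a1 to e4 makes exactly 3 down-moves and 4 right-moves in some order.
With no other constraints that would be C(7,3) = 35 routes.
Split at a3 and multiply the segment counts (each segment already excludes blocked cells): a1→a3: 1; a3→e4: 3; product = 3.
That gives 3 routes.

3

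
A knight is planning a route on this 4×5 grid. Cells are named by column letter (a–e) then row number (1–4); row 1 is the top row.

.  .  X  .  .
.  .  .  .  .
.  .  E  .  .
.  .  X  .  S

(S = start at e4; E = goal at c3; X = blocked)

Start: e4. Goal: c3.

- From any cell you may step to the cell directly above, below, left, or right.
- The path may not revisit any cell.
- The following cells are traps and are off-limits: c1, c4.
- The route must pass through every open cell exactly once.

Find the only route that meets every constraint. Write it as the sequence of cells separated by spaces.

e4 d4 d3 e3 e2 e1 d1 d2 c2 b2 b1 a1 a2 a3 a4 b4 b3 c3

Need to visit all 18 open cells exactly once, starting at e4 and ending at c3.
Cell d1 has only two open neighbours (d2 and e1), so the path must pass straight through it: one of those is the cell it's entered from and the other is where it exits.
Route from e4: left 1 to d4, up 1 to d3, right 1 to e3, up 2 to e1, left 1 to d1, down 1 to d2, left 2 to b2, up 1 to b1, left 1 to a1, down 3 to a4, right 1 to b4, up 1 to b3, right 1 to c3 — 17 moves in all.
Check: all 18 open cells covered.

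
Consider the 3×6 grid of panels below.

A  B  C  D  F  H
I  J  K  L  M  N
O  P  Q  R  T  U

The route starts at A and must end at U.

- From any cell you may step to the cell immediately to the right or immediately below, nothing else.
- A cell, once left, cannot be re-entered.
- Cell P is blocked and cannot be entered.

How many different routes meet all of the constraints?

18

A right/down-only route from A to U makes exactly 2 down-moves and 5 right-moves in some order.
With no other constraints that would be C(7,2) = 21 routes.
Subtract routes through each blocked cell (inclusion–exclusion for overlaps): − through P: 3 → 18.
That gives 18 routes.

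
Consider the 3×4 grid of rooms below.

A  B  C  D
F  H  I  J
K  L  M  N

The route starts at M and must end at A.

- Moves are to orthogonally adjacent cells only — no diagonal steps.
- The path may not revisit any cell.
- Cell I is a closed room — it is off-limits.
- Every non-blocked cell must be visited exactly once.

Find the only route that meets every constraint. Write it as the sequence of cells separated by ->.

M -> N -> J -> D -> C -> B -> H -> L -> K -> F -> A

Need to visit all 11 open cells exactly once, starting at M and ending at A.
Cell N has only two open neighbours (J and M), so the path must pass straight through it: one of those is the cell it's entered from and the other is where it exits.
Route from M: right 1 to N, up 2 to D, left 2 to B, down 2 to L, left 1 to K, up 2 to A — 10 moves in all.
Check: all 11 open cells covered.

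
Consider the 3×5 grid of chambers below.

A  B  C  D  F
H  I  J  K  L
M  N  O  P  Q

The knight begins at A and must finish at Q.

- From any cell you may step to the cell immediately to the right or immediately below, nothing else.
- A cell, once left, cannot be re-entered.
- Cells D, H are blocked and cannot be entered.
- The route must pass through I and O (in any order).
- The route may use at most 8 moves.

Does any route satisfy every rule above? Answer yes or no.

yes

One route that works: A → B → I → N → O → P → Q.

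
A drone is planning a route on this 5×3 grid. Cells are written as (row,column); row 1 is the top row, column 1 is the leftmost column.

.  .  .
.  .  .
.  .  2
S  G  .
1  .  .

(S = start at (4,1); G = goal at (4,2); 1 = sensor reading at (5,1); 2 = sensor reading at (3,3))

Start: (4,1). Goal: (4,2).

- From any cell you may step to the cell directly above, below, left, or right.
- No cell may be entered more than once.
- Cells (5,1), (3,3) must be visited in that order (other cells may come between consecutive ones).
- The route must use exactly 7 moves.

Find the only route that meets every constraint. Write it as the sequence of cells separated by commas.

The waypoints must appear in the order (5,1), (3,3), with no cell reused.
Route from (4,1): down to (5,1), 2× right (reaching (5,3)), 2× up (reaching (3,3)), left to (3,2), down to (4,2) — 7 moves in all.
Check: order respected (1 at step 1, 2 at step 5); 7 moves as required.

(4,1), (5,1), (5,2), (5,3), (4,3), (3,3), (3,2), (4,2)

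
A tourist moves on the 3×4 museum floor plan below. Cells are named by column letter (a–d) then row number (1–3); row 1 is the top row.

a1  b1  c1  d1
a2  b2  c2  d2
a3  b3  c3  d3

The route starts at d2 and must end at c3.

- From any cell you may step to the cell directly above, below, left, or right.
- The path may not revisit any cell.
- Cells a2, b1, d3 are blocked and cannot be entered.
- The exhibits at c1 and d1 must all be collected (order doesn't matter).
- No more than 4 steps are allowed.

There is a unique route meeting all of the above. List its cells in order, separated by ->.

The 4-move cap with required stops at c1, d1 leaves no slack for detours.
Route from d2: up 1 to d1, left 1 to c1, down 2 to c3 — 4 moves in all.
Check: all required cells visited; 4 ≤ 4 moves.

d2 -> d1 -> c1 -> c2 -> c3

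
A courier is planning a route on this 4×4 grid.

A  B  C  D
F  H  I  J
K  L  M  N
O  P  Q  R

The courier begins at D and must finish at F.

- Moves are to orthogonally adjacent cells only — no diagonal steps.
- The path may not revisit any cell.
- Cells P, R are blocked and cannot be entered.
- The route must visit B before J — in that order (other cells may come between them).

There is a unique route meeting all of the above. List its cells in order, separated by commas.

The waypoints must appear in the order B, J, with no cell reused.
Route from D: left 2 to B, down 1 to H, right 2 to J, down 1 to N, left 3 to K, up 1 to F — 10 moves in all.
Check: order respected (B at step 2, J at step 5).

D, C, B, H, I, J, N, M, L, K, F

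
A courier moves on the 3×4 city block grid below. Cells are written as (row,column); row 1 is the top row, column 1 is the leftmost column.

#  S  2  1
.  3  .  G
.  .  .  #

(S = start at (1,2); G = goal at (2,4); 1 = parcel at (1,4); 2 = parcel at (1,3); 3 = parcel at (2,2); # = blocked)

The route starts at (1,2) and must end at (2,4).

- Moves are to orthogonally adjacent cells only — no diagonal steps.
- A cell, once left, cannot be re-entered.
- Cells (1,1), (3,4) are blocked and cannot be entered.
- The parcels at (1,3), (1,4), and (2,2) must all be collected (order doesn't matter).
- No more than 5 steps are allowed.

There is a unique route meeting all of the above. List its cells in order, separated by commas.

(1,2), (2,2), (2,3), (1,3), (1,4), (2,4)

Any route must reach (1,3), (1,4), and (2,2) and still end at (2,4) within 5 moves, so the order of the required stops is forced.
Route from (1,2): down to (2,2), right to (2,3), up to (1,3), right to (1,4), down to (2,4) — 5 moves in all.
Check: all required cells visited; 5 ≤ 5 moves.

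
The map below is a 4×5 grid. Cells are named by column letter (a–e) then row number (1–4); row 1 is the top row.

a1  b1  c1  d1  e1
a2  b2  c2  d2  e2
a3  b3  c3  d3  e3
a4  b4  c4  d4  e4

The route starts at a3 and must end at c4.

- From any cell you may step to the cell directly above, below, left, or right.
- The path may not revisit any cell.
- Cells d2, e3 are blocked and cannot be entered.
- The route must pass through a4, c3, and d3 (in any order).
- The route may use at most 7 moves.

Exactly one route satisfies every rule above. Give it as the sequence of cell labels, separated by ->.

The budget equals the shortest possible length, so every move has to be on a shortest route through the required cells.
Route from a3: down to a4, right to b4, up to b3, 2× right (reaching d3), down to d4, left to c4 — 7 moves in all.
Check: all required cells visited; 7 ≤ 7 moves.

a3 -> a4 -> b4 -> b3 -> c3 -> d3 -> d4 -> c4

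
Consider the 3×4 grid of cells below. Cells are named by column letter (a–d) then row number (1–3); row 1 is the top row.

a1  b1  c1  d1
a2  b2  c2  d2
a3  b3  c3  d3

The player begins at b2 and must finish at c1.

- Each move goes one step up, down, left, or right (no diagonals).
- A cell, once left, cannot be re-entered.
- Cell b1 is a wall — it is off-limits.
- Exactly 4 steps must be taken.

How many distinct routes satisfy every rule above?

Need simple routes of exactly 4 moves from b2 to c1 (Manhattan distance 2, so 1 moves are spent on a detour and 1 undoing it).
Enumerating: b2 b3 c3 c2 c1 | b2 c2 d2 d1 c1.
That gives 2 routes.

2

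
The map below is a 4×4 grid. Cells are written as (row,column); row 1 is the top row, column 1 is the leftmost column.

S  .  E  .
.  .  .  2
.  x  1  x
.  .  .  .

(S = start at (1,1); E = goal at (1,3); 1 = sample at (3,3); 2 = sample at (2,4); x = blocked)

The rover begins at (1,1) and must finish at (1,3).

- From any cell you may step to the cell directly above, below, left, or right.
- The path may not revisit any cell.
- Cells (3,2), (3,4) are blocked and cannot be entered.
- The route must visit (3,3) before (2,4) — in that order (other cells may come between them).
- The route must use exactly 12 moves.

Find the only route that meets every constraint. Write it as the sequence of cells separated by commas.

(1,1), (1,2), (2,2), (2,1), (3,1), (4,1), (4,2), (4,3), (3,3), (2,3), (2,4), (1,4), (1,3)

The waypoints must appear in the order (3,3), (2,4), with no cell reused.
Route from (1,1): right 1 to (1,2), down 1 to (2,2), left 1 to (2,1), down 2 to (4,1), right 2 to (4,3), up 2 to (2,3), right 1 to (2,4), up 1 to (1,4), left 1 to (1,3) — 12 moves in all.
Check: order respected (1 at step 8, 2 at step 10); 12 moves as required.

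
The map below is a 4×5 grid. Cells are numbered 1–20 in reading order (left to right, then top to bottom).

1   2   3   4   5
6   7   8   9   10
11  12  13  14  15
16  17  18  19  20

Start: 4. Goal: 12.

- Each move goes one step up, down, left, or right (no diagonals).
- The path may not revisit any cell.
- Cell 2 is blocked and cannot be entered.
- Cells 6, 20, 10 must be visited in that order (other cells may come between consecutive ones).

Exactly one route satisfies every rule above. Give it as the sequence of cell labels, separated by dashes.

The waypoints must appear in the order 6, 20, 10, with no cell reused.
Route from 4: left 1 to 3, down 1 to 8, left 2 to 6, down 2 to 16, right 4 to 20, up 2 to 10, left 1 to 9, down 1 to 14, left 2 to 12 — 16 moves in all.
Check: order respected (6 at step 4, 20 at step 10, 10 at step 12).

4 - 3 - 8 - 7 - 6 - 11 - 16 - 17 - 18 - 19 - 20 - 15 - 10 - 9 - 14 - 13 - 12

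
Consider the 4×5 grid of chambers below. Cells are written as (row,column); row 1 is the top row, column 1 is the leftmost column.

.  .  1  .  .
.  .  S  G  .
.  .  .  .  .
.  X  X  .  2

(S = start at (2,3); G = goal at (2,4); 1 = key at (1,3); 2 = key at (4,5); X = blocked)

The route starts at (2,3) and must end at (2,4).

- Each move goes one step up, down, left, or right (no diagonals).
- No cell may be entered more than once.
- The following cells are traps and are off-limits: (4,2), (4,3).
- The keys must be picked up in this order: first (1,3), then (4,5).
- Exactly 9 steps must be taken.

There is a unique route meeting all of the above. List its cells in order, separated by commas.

The waypoints must appear in the order (1,3), (4,5), with no cell reused.
Route from (2,3): up to (1,3), 2× right (reaching (1,5)), 3× down (reaching (4,5)), left to (4,4), 2× up (reaching (2,4)) — 9 moves in all.
Check: order respected (1 at step 1, 2 at step 6); 9 moves as required.

(2,3), (1,3), (1,4), (1,5), (2,5), (3,5), (4,5), (4,4), (3,4), (2,4)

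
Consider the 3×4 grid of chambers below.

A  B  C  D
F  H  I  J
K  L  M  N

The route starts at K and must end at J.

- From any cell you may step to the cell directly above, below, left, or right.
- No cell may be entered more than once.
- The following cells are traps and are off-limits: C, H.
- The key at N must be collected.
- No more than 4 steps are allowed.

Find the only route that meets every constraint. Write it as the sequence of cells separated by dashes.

The 4-move cap with required stops at N leaves no slack for detours.
Route from K: right 3 to N, up 1 to J — 4 moves in all.
Check: all required cells visited; 4 ≤ 4 moves.

K - L - M - N - J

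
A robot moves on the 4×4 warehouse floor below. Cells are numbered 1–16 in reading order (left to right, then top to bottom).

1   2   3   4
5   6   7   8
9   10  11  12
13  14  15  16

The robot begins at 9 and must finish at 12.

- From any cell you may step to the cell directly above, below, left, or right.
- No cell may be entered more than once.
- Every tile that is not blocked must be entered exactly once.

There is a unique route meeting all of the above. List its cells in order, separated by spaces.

Need to visit all 16 open cells exactly once, starting at 9 and ending at 12.
Cell 1 has only two open neighbours (5 and 2), so the path must pass straight through it: one of those is the cell it's entered from and the other is where it exits.
Route from 9: down 1 to 13, right 1 to 14, up 2 to 6, left 1 to 5, up 1 to 1, right 3 to 4, down 1 to 8, left 1 to 7, down 2 to 15, right 1 to 16, up 1 to 12 — 15 moves in all.
Check: all 16 open cells covered.

9 13 14 10 6 5 1 2 3 4 8 7 11 15 16 12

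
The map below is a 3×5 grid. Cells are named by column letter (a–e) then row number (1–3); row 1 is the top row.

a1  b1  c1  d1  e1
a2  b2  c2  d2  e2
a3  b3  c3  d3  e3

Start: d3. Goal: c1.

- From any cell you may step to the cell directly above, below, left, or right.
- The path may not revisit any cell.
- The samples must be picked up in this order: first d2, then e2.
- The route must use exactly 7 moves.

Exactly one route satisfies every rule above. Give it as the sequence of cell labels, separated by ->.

d3 -> c3 -> c2 -> d2 -> e2 -> e1 -> d1 -> c1

The waypoints must appear in the order d2, e2, with no cell reused.
Route from d3: left 1 to c3, up 1 to c2, right 2 to e2, up 1 to e1, left 2 to c1 — 7 moves in all.
Check: order respected (d2 at step 3, e2 at step 4); 7 moves as required.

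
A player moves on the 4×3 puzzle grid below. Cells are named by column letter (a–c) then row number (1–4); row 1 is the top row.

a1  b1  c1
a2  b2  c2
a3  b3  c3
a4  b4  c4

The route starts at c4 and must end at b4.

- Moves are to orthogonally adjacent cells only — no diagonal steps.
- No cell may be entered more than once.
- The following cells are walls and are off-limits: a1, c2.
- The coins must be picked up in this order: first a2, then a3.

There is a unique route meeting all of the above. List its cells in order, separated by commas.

c4, c3, b3, b2, a2, a3, a4, b4

The waypoints must appear in the order a2, a3, with no cell reused.
Route from c4: up 1 to c3, left 1 to b3, up 1 to b2, left 1 to a2, down 2 to a4, right 1 to b4 — 7 moves in all.
Check: order respected (a2 at step 4, a3 at step 5).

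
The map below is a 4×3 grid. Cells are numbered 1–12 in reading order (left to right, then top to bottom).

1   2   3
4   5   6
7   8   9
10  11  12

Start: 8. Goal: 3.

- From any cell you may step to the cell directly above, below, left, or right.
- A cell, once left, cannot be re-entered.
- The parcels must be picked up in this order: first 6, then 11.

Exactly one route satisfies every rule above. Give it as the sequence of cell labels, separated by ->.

The waypoints must appear in the order 6, 11, with no cell reused.
Route from 8: up 1 to 5, right 1 to 6, down 2 to 12, left 2 to 10, up 3 to 1, right 2 to 3 — 11 moves in all.
Check: order respected (6 at step 2, 11 at step 5).

8 -> 5 -> 6 -> 9 -> 12 -> 11 -> 10 -> 7 -> 4 -> 1 -> 2 -> 3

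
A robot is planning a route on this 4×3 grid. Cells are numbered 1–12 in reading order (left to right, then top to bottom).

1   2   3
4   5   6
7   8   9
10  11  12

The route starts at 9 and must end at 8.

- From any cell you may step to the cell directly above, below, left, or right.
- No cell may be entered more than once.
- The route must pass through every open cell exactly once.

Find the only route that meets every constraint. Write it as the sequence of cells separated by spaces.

9 12 11 10 7 4 1 2 3 6 5 8

Need to visit all 12 open cells exactly once, starting at 9 and ending at 8.
Cell 1 has only two open neighbours (4 and 2), so the path must pass straight through it: one of those is the cell it's entered from and the other is where it exits.
Route from 9: down to 12, 2× left (reaching 10), 3× up (reaching 1), 2× right (reaching 3), down to 6, left to 5, down to 8 — 11 moves in all.
Check: all 12 open cells covered.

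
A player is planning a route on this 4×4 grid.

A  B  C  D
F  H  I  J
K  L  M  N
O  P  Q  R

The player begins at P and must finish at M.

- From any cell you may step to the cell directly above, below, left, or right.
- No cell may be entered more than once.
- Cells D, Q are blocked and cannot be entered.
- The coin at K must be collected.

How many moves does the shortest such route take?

Any route passes through K somewhere between P and M. Summing Manhattan distances along the two legs (P → K → M) gives a lower bound of 2 + 2 = 4 moves.
A route of 4 moves achieves this: P → O → K → L → M.
Since 4 matches the lower bound, it is optimal.

4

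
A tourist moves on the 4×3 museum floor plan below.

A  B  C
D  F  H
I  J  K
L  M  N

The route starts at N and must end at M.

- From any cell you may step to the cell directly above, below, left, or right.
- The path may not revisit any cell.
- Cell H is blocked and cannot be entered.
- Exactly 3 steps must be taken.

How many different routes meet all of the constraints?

Need simple routes of exactly 3 moves from N to M (Manhattan distance 1, so 1 moves are spent on a detour and 1 undoing it).
Enumerating: N K J M.
That gives 1 route.

1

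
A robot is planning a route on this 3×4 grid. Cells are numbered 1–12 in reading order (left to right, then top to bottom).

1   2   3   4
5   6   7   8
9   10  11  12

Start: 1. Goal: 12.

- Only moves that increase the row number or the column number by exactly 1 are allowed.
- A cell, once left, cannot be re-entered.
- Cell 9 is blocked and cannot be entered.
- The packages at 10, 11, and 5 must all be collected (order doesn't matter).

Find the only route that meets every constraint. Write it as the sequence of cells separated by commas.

Moves only go right or down, so the column and row indices never decrease.
Route from 1: down to 5, right to 6, down to 10, 2× right (reaching 12) — 5 moves in all.
Check: all required cells visited.

1, 5, 6, 10, 11, 12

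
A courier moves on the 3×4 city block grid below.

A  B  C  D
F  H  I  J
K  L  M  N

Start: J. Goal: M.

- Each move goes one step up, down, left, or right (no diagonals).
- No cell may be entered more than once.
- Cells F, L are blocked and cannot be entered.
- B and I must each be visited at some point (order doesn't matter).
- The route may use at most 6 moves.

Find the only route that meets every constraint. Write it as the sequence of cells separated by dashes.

J - D - C - B - H - I - M

The 6-move cap with required stops at B, I leaves no slack for detours.
Route from J: up to D, 2× left (reaching B), down to H, right to I, down to M — 6 moves in all.
Check: all required cells visited; 6 ≤ 6 moves.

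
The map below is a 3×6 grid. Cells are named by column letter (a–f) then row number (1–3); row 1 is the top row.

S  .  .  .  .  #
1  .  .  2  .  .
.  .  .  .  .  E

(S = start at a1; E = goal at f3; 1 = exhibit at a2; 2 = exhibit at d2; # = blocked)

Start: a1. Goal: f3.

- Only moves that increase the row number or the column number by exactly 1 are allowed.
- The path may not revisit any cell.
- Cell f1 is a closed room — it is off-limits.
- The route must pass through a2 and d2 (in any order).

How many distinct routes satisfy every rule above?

3

A right/down-only route from a1 to f3 makes exactly 2 down-moves and 5 right-moves in some order.
With no other constraints that would be C(7,2) = 21 routes.
A monotone route can only reach the required cells in the order a2, d2, so split there and multiply the segment counts (each segment already excludes blocked cells): a1→a2: 1; a2→d2: 1; d2→f3: 3; product = 3.
That gives 3 routes.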